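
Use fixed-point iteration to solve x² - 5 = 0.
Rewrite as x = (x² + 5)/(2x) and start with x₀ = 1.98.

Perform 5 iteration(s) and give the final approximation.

Equation: x² - 5 = 0
Fixed-point form: x = (x² + 5)/(2x)
x₀ = 1.98

x_1 = g(1.980000) = 2.252626
x_2 = g(2.252626) = 2.236129
x_3 = g(2.236129) = 2.236068
x_4 = g(2.236068) = 2.236068
x_5 = g(2.236068) = 2.236068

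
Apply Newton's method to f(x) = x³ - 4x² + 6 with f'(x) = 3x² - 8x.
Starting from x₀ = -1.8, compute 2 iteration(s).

f(x) = x³ - 4x² + 6
f'(x) = 3x² - 8x
x₀ = -1.8

Newton-Raphson formula: x_{n+1} = x_n - f(x_n)/f'(x_n)

Iteration 1:
  f(-1.800000) = -12.792000
  f'(-1.800000) = 24.120000
  x_1 = -1.800000 - (-12.792000)/24.120000 = -1.269652
Iteration 2:
  f(-1.269652) = -2.494761
  f'(-1.269652) = 14.993261
  x_2 = -1.269652 - (-2.494761)/14.993261 = -1.103260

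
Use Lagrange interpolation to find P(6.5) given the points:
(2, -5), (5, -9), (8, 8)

Lagrange interpolation formula:
P(x) = Σ yᵢ × Lᵢ(x)
where Lᵢ(x) = Π_{j≠i} (x - xⱼ)/(xᵢ - xⱼ)

L_0(6.5) = (6.5 - 5)/(2 - 5) × (6.5 - 8)/(2 - 8) = -0.125000
L_1(6.5) = (6.5 - 2)/(5 - 2) × (6.5 - 8)/(5 - 8) = 0.750000
L_2(6.5) = (6.5 - 2)/(8 - 2) × (6.5 - 5)/(8 - 5) = 0.375000

P(6.5) = (-5)×L_0(6.5) + (-9)×L_1(6.5) + 8×L_2(6.5)
P(6.5) = -3.125000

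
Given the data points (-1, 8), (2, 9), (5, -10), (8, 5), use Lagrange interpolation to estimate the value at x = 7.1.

Lagrange interpolation formula:
P(x) = Σ yᵢ × Lᵢ(x)
where Lᵢ(x) = Π_{j≠i} (x - xⱼ)/(xᵢ - xⱼ)

L_0(7.1) = (7.1 - 2)/(-1 - 2) × (7.1 - 5)/(-1 - 5) × (7.1 - 8)/(-1 - 8) = 0.059500
L_1(7.1) = (7.1 - (-1))/(2 - (-1)) × (7.1 - 5)/(2 - 5) × (7.1 - 8)/(2 - 8) = -0.283500
L_2(7.1) = (7.1 - (-1))/(5 - (-1)) × (7.1 - 2)/(5 - 2) × (7.1 - 8)/(5 - 8) = 0.688500
L_3(7.1) = (7.1 - (-1))/(8 - (-1)) × (7.1 - 2)/(8 - 2) × (7.1 - 5)/(8 - 5) = 0.535500

P(7.1) = 8×L_0(7.1) + 9×L_1(7.1) + (-10)×L_2(7.1) + 5×L_3(7.1)
P(7.1) = -6.283000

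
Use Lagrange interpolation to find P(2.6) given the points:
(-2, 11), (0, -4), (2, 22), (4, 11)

Lagrange interpolation formula:
P(x) = Σ yᵢ × Lᵢ(x)
where Lᵢ(x) = Π_{j≠i} (x - xⱼ)/(xᵢ - xⱼ)

L_0(2.6) = (2.6 - 0)/(-2 - 0) × (2.6 - 2)/(-2 - 2) × (2.6 - 4)/(-2 - 4) = 0.045500
L_1(2.6) = (2.6 - (-2))/(0 - (-2)) × (2.6 - 2)/(0 - 2) × (2.6 - 4)/(0 - 4) = -0.241500
L_2(2.6) = (2.6 - (-2))/(2 - (-2)) × (2.6 - 0)/(2 - 0) × (2.6 - 4)/(2 - 4) = 1.046500
L_3(2.6) = (2.6 - (-2))/(4 - (-2)) × (2.6 - 0)/(4 - 0) × (2.6 - 2)/(4 - 2) = 0.149500

P(2.6) = 11×L_0(2.6) + (-4)×L_1(2.6) + 22×L_2(2.6) + 11×L_3(2.6)
P(2.6) = 26.134000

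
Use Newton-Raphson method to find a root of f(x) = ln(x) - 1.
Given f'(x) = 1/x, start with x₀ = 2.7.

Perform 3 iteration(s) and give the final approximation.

f(x) = ln(x) - 1
f'(x) = 1/x
x₀ = 2.7

Newton-Raphson formula: x_{n+1} = x_n - f(x_n)/f'(x_n)

Iteration 1:
  f(2.700000) = -0.006748
  f'(2.700000) = 0.370370
  x_1 = 2.700000 - (-0.006748)/0.370370 = 2.718220
Iteration 2:
  f(2.718220) = -0.000023
  f'(2.718220) = 0.367888
  x_2 = 2.718220 - (-0.000023)/0.367888 = 2.718282
Iteration 3:
  f(2.718282) = 0.000000
  f'(2.718282) = 0.367879
  x_3 = 2.718282 - 0.000000/0.367879 = 2.718282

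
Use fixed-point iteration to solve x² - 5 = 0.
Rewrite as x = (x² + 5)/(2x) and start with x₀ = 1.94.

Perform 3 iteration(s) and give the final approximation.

Equation: x² - 5 = 0
Fixed-point form: x = (x² + 5)/(2x)
x₀ = 1.94

x_1 = g(1.940000) = 2.258660
x_2 = g(2.258660) = 2.236181
x_3 = g(2.236181) = 2.236068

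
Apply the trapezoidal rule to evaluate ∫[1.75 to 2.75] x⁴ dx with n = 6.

f(x) = x⁴
a = 1.75, b = 2.75, n = 6
h = (b - a)/n = 0.166667

Trapezoidal rule: (h/2)[f(x₀) + 2f(x₁) + 2f(x₂) + ... + f(xₙ)]

x_0 = 1.7500, f(x_0) = 9.378906, coefficient = 1
x_1 = 1.9167, f(x_1) = 13.495419, coefficient = 2
x_2 = 2.0833, f(x_2) = 18.838011, coefficient = 2
x_3 = 2.2500, f(x_3) = 25.628906, coefficient = 2
x_4 = 2.4167, f(x_4) = 34.108845, coefficient = 2
x_5 = 2.5833, f(x_5) = 44.537085, coefficient = 2
x_6 = 2.7500, f(x_6) = 57.191406, coefficient = 1

I ≈ (0.166667/2) × 339.786844 = 28.315570
Exact value: 28.172656
Error: 0.142914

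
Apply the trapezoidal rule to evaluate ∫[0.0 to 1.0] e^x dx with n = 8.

f(x) = e^x
a = 0.0, b = 1.0, n = 8
h = (b - a)/n = 0.125000

Trapezoidal rule: (h/2)[f(x₀) + 2f(x₁) + 2f(x₂) + ... + f(xₙ)]

x_0 = 0.0000, f(x_0) = 1.000000, coefficient = 1
x_1 = 0.1250, f(x_1) = 1.133148, coefficient = 2
x_2 = 0.2500, f(x_2) = 1.284025, coefficient = 2
x_3 = 0.3750, f(x_3) = 1.454991, coefficient = 2
x_4 = 0.5000, f(x_4) = 1.648721, coefficient = 2
x_5 = 0.6250, f(x_5) = 1.868246, coefficient = 2
x_6 = 0.7500, f(x_6) = 2.117000, coefficient = 2
x_7 = 0.8750, f(x_7) = 2.398875, coefficient = 2
x_8 = 1.0000, f(x_8) = 2.718282, coefficient = 1

I ≈ (0.125000/2) × 27.528297 = 1.720519
Exact value: 1.718282
Error: 0.002237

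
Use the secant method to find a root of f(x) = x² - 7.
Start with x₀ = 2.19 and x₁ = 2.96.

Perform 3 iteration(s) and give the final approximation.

f(x) = x² - 7
x₀ = 2.19, x₁ = 2.96

Secant formula: x_{n+1} = x_n - f(x_n)(x_n - x_{n-1})/(f(x_n) - f(x_{n-1}))

Iteration 1:
  f(2.190000) = -2.203900
  f(2.960000) = 1.761600
  x_2 = 2.960000 - 1.761600×(2.960000 - 2.190000)/(1.761600 - (-2.203900))
       = 2.617942
Iteration 2:
  f(2.960000) = 1.761600
  f(2.617942) = -0.146381
  x_3 = 2.617942 - (-0.146381)×(2.617942 - 2.960000)/(-0.146381 - 1.761600)
       = 2.644185
Iteration 3:
  f(2.617942) = -0.146381
  f(2.644185) = -0.008288
  x_4 = 2.644185 - (-0.008288)×(2.644185 - 2.617942)/(-0.008288 - (-0.146381))
       = 2.645760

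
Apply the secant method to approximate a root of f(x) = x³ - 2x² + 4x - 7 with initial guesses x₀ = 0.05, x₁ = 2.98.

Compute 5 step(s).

f(x) = x³ - 2x² + 4x - 7
x₀ = 0.05, x₁ = 2.98

Secant formula: x_{n+1} = x_n - f(x_n)(x_n - x_{n-1})/(f(x_n) - f(x_{n-1}))

Iteration 1:
  f(0.050000) = -6.804875
  f(2.980000) = 13.622792
  x_2 = 2.980000 - 13.622792×(2.980000 - 0.050000)/(13.622792 - (-6.804875))
       = 1.026043
Iteration 2:
  f(2.980000) = 13.622792
  f(1.026043) = -3.921175
  x_3 = 1.026043 - (-3.921175)×(1.026043 - 2.980000)/(-3.921175 - 13.622792)
       = 1.462763
Iteration 3:
  f(1.026043) = -3.921175
  f(1.462763) = -2.298459
  x_4 = 1.462763 - (-2.298459)×(1.462763 - 1.026043)/(-2.298459 - (-3.921175))
       = 2.081346
Iteration 4:
  f(1.462763) = -2.298459
  f(2.081346) = 1.677775
  x_5 = 2.081346 - 1.677775×(2.081346 - 1.462763)/(1.677775 - (-2.298459))
       = 1.820335
Iteration 5:
  f(2.081346) = 1.677775
  f(1.820335) = -0.314004
  x_6 = 1.820335 - (-0.314004)×(1.820335 - 2.081346)/(-0.314004 - 1.677775)
       = 1.861483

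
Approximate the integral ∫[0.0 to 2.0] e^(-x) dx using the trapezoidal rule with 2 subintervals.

f(x) = e^(-x)
a = 0.0, b = 2.0, n = 2
h = (b - a)/n = 1.000000

Trapezoidal rule: (h/2)[f(x₀) + 2f(x₁) + 2f(x₂) + ... + f(xₙ)]

x_0 = 0.0000, f(x_0) = 1.000000, coefficient = 1
x_1 = 1.0000, f(x_1) = 0.367879, coefficient = 2
x_2 = 2.0000, f(x_2) = 0.135335, coefficient = 1

I ≈ (1.000000/2) × 1.871094 = 0.935547
Exact value: 0.864665
Error: 0.070882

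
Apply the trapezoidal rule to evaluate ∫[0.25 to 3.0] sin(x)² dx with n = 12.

f(x) = sin(x)²
a = 0.25, b = 3.0, n = 12
h = (b - a)/n = 0.229167

Trapezoidal rule: (h/2)[f(x₀) + 2f(x₁) + 2f(x₂) + ... + f(xₙ)]

x_0 = 0.2500, f(x_0) = 0.061209, coefficient = 1
x_1 = 0.4792, f(x_1) = 0.212558, coefficient = 2
x_2 = 0.7083, f(x_2) = 0.423240, coefficient = 2
x_3 = 0.9375, f(x_3) = 0.649767, coefficient = 2
x_4 = 1.1667, f(x_4) = 0.845379, coefficient = 2
x_5 = 1.3958, f(x_5) = 0.969699, coefficient = 2
x_6 = 1.6250, f(x_6) = 0.997065, coefficient = 2
x_7 = 1.8542, f(x_7) = 0.921828, coefficient = 2
x_8 = 2.0833, f(x_8) = 0.759518, coefficient = 2
x_9 = 2.3125, f(x_9) = 0.543639, coefficient = 2
x_10 = 2.5417, f(x_10) = 0.318752, coefficient = 2
x_11 = 2.7708, f(x_11) = 0.131278, coefficient = 2
x_12 = 3.0000, f(x_12) = 0.019915, coefficient = 1

I ≈ (0.229167/2) × 13.626568 = 1.561378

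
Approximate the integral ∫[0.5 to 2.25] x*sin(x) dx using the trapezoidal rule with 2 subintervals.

f(x) = x*sin(x)
a = 0.5, b = 2.25, n = 2
h = (b - a)/n = 0.875000

Trapezoidal rule: (h/2)[f(x₀) + 2f(x₁) + 2f(x₂) + ... + f(xₙ)]

x_0 = 0.5000, f(x_0) = 0.239713, coefficient = 1
x_1 = 1.3750, f(x_1) = 1.348728, coefficient = 2
x_2 = 2.2500, f(x_2) = 1.750665, coefficient = 1

I ≈ (0.875000/2) × 4.687833 = 2.050927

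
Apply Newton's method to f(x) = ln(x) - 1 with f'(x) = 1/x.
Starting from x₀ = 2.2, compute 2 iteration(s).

f(x) = ln(x) - 1
f'(x) = 1/x
x₀ = 2.2

Newton-Raphson formula: x_{n+1} = x_n - f(x_n)/f'(x_n)

Iteration 1:
  f(2.200000) = -0.211543
  f'(2.200000) = 0.454545
  x_1 = 2.200000 - (-0.211543)/0.454545 = 2.665394
Iteration 2:
  f(2.665394) = -0.019648
  f'(2.665394) = 0.375179
  x_2 = 2.665394 - (-0.019648)/0.375179 = 2.717764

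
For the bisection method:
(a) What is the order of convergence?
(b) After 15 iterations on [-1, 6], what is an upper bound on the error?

(a) Bisection has linear (order 1) convergence; the error is halved each step.

(b) Error bound = (b-a)/2^n = (6 - (-1))/2^{15}
    = 7/2^{15}

(a) 1 (linear); (b) error ≤ 2.14e-04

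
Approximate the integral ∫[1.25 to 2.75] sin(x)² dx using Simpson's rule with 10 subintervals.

f(x) = sin(x)²
a = 1.25, b = 2.75, n = 10
h = (b - a)/n = 0.150000

Simpson's rule: (h/3)[f(x₀) + 4f(x₁) + 2f(x₂) + ... + f(xₙ)]

x_0 = 1.2500, f(x_0) = 0.900572, coefficient = 1
x_1 = 1.4000, f(x_1) = 0.971111, coefficient = 4
x_2 = 1.5500, f(x_2) = 0.999568, coefficient = 2
x_3 = 1.7000, f(x_3) = 0.983399, coefficient = 4
x_4 = 1.8500, f(x_4) = 0.924050, coefficient = 2
x_5 = 2.0000, f(x_5) = 0.826822, coefficient = 4
x_6 = 2.1500, f(x_6) = 0.700400, coefficient = 2
x_7 = 2.3000, f(x_7) = 0.556076, coefficient = 4
x_8 = 2.4500, f(x_8) = 0.406744, coefficient = 2
x_9 = 2.6000, f(x_9) = 0.265742, coefficient = 4
x_10 = 2.7500, f(x_10) = 0.145665, coefficient = 1

I ≈ (0.150000/3) × 21.520359 = 1.076018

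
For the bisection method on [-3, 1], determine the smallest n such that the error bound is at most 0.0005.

We need (b-a)/2^n ≤ 0.0005
(1 - (-3))/2^n ≤ 0.0005
4/2^n ≤ 0.0005
2^n ≥ 8000
n ≥ log₂(8000) = 12.97
n ≥ 13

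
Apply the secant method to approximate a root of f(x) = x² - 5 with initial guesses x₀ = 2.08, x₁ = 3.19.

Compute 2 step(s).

f(x) = x² - 5
x₀ = 2.08, x₁ = 3.19

Secant formula: x_{n+1} = x_n - f(x_n)(x_n - x_{n-1})/(f(x_n) - f(x_{n-1}))

Iteration 1:
  f(2.080000) = -0.673600
  f(3.190000) = 5.176100
  x_2 = 3.190000 - 5.176100×(3.190000 - 2.080000)/(5.176100 - (-0.673600))
       = 2.207818
Iteration 2:
  f(3.190000) = 5.176100
  f(2.207818) = -0.125540
  x_3 = 2.207818 - (-0.125540)×(2.207818 - 3.190000)/(-0.125540 - 5.176100)
       = 2.231075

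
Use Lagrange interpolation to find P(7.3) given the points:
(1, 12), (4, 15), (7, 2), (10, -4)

Lagrange interpolation formula:
P(x) = Σ yᵢ × Lᵢ(x)
where Lᵢ(x) = Π_{j≠i} (x - xⱼ)/(xᵢ - xⱼ)

L_0(7.3) = (7.3 - 4)/(1 - 4) × (7.3 - 7)/(1 - 7) × (7.3 - 10)/(1 - 10) = 0.016500
L_1(7.3) = (7.3 - 1)/(4 - 1) × (7.3 - 7)/(4 - 7) × (7.3 - 10)/(4 - 10) = -0.094500
L_2(7.3) = (7.3 - 1)/(7 - 1) × (7.3 - 4)/(7 - 4) × (7.3 - 10)/(7 - 10) = 1.039500
L_3(7.3) = (7.3 - 1)/(10 - 1) × (7.3 - 4)/(10 - 4) × (7.3 - 7)/(10 - 7) = 0.038500

P(7.3) = 12×L_0(7.3) + 15×L_1(7.3) + 2×L_2(7.3) + (-4)×L_3(7.3)
P(7.3) = 0.705500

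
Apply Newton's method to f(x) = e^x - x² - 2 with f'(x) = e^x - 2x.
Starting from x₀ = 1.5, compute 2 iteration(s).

f(x) = e^x - x² - 2
f'(x) = e^x - 2x
x₀ = 1.5

Newton-Raphson formula: x_{n+1} = x_n - f(x_n)/f'(x_n)

Iteration 1:
  f(1.500000) = 0.231689
  f'(1.500000) = 1.481689
  x_1 = 1.500000 - 0.231689/1.481689 = 1.343632
Iteration 2:
  f(1.343632) = 0.027592
  f'(1.343632) = 1.145675
  x_2 = 1.343632 - 0.027592/1.145675 = 1.319548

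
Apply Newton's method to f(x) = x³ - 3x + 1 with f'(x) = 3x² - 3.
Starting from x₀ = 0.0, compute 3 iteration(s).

f(x) = x³ - 3x + 1
f'(x) = 3x² - 3
x₀ = 0.0

Newton-Raphson formula: x_{n+1} = x_n - f(x_n)/f'(x_n)

Iteration 1:
  f(0.000000) = 1.000000
  f'(0.000000) = -3.000000
  x_1 = 0.000000 - 1.000000/(-3.000000) = 0.333333
Iteration 2:
  f(0.333333) = 0.037037
  f'(0.333333) = -2.666667
  x_2 = 0.333333 - 0.037037/(-2.666667) = 0.347222
Iteration 3:
  f(0.347222) = 0.000196
  f'(0.347222) = -2.638310
  x_3 = 0.347222 - 0.000196/(-2.638310) = 0.347296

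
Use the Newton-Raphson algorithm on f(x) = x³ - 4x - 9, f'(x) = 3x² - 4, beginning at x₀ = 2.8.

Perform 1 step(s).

f(x) = x³ - 4x - 9
f'(x) = 3x² - 4
x₀ = 2.8

Newton-Raphson formula: x_{n+1} = x_n - f(x_n)/f'(x_n)

Iteration 1:
  f(2.800000) = 1.752000
  f'(2.800000) = 19.520000
  x_1 = 2.800000 - 1.752000/19.520000 = 2.710246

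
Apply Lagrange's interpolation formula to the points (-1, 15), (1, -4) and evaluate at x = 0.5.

Lagrange interpolation formula:
P(x) = Σ yᵢ × Lᵢ(x)
where Lᵢ(x) = Π_{j≠i} (x - xⱼ)/(xᵢ - xⱼ)

L_0(0.5) = (0.5 - 1)/(-1 - 1) = 0.250000
L_1(0.5) = (0.5 - (-1))/(1 - (-1)) = 0.750000

P(0.5) = 15×L_0(0.5) + (-4)×L_1(0.5)
P(0.5) = 0.750000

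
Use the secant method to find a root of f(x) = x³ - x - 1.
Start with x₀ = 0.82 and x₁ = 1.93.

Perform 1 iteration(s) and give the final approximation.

f(x) = x³ - x - 1
x₀ = 0.82, x₁ = 1.93

Secant formula: x_{n+1} = x_n - f(x_n)(x_n - x_{n-1})/(f(x_n) - f(x_{n-1}))

Iteration 1:
  f(0.820000) = -1.268632
  f(1.930000) = 4.259057
  x_2 = 1.930000 - 4.259057×(1.930000 - 0.820000)/(4.259057 - (-1.268632))
       = 1.074750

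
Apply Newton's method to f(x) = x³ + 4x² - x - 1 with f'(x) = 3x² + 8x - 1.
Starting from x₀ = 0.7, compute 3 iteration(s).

f(x) = x³ + 4x² - x - 1
f'(x) = 3x² + 8x - 1
x₀ = 0.7

Newton-Raphson formula: x_{n+1} = x_n - f(x_n)/f'(x_n)

Iteration 1:
  f(0.700000) = 0.603000
  f'(0.700000) = 6.070000
  x_1 = 0.700000 - 0.603000/6.070000 = 0.600659
Iteration 2:
  f(0.600659) = 0.059218
  f'(0.600659) = 4.887645
  x_2 = 0.600659 - 0.059218/4.887645 = 0.588543
Iteration 3:
  f(0.588543) = 0.000850
  f'(0.588543) = 4.747493
  x_3 = 0.588543 - 0.000850/4.747493 = 0.588364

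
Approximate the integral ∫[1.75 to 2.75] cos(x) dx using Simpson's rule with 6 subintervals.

f(x) = cos(x)
a = 1.75, b = 2.75, n = 6
h = (b - a)/n = 0.166667

Simpson's rule: (h/3)[f(x₀) + 4f(x₁) + 2f(x₂) + ... + f(xₙ)]

x_0 = 1.7500, f(x_0) = -0.178246, coefficient = 1
x_1 = 1.9167, f(x_1) = -0.339016, coefficient = 4
x_2 = 2.0833, f(x_2) = -0.490390, coefficient = 2
x_3 = 2.2500, f(x_3) = -0.628174, coefficient = 4
x_4 = 2.4167, f(x_4) = -0.748549, coefficient = 2
x_5 = 2.5833, f(x_5) = -0.848178, coefficient = 4
x_6 = 2.7500, f(x_6) = -0.924302, coefficient = 1

I ≈ (0.166667/3) × -10.841896 = -0.602328
Exact value: -0.602325
Error: 0.000003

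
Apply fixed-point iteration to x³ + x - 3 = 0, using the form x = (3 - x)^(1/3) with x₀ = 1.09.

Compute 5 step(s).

Equation: x³ + x - 3 = 0
Fixed-point form: x = (3 - x)^(1/3)
x₀ = 1.09

x_1 = g(1.090000) = 1.240731
x_2 = g(1.240731) = 1.207195
x_3 = g(1.207195) = 1.214817
x_4 = g(1.214817) = 1.213093
x_5 = g(1.213093) = 1.213484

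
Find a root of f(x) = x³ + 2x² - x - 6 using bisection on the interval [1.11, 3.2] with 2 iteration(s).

f(x) = x³ + 2x² - x - 6
Initial interval: [1.11, 3.2]

Iteration 1:
  c_1 = (1.110000 + 3.200000)/2 = 2.155000
  f(c_1) = f(2.155000) = 11.140924
  f(a) × f(c) < 0, new interval: [1.110000, 2.155000]
Iteration 2:
  c_2 = (1.110000 + 2.155000)/2 = 1.632500
  f(c_2) = f(1.632500) = 2.048317
  f(a) × f(c) < 0, new interval: [1.110000, 1.632500]

After 2 iteration(s), the approximation is c_2 = 1.632500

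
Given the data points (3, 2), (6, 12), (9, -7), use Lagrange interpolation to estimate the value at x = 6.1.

Lagrange interpolation formula:
P(x) = Σ yᵢ × Lᵢ(x)
where Lᵢ(x) = Π_{j≠i} (x - xⱼ)/(xᵢ - xⱼ)

L_0(6.1) = (6.1 - 6)/(3 - 6) × (6.1 - 9)/(3 - 9) = -0.016111
L_1(6.1) = (6.1 - 3)/(6 - 3) × (6.1 - 9)/(6 - 9) = 0.998889
L_2(6.1) = (6.1 - 3)/(9 - 3) × (6.1 - 6)/(9 - 6) = 0.017222

P(6.1) = 2×L_0(6.1) + 12×L_1(6.1) + (-7)×L_2(6.1)
P(6.1) = 11.833889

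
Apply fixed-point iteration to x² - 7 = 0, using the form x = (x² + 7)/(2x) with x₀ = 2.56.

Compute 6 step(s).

Equation: x² - 7 = 0
Fixed-point form: x = (x² + 7)/(2x)
x₀ = 2.56

x_1 = g(2.560000) = 2.647187
x_2 = g(2.647187) = 2.645752
x_3 = g(2.645752) = 2.645751
x_4 = g(2.645751) = 2.645751
x_5 = g(2.645751) = 2.645751
x_6 = g(2.645751) = 2.645751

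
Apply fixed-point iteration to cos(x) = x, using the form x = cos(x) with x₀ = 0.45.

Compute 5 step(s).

Equation: cos(x) = x
Fixed-point form: x = cos(x)
x₀ = 0.45

x_1 = g(0.450000) = 0.900447
x_2 = g(0.900447) = 0.621260
x_3 = g(0.621260) = 0.813146
x_4 = g(0.813146) = 0.687216
x_5 = g(0.687216) = 0.773015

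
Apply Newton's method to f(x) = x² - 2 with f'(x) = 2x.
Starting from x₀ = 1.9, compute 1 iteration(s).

f(x) = x² - 2
f'(x) = 2x
x₀ = 1.9

Newton-Raphson formula: x_{n+1} = x_n - f(x_n)/f'(x_n)

Iteration 1:
  f(1.900000) = 1.610000
  f'(1.900000) = 3.800000
  x_1 = 1.900000 - 1.610000/3.800000 = 1.476316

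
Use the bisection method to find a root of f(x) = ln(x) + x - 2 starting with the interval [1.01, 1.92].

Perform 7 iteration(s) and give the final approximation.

f(x) = ln(x) + x - 2
Initial interval: [1.01, 1.92]

Iteration 1:
  c_1 = (1.010000 + 1.920000)/2 = 1.465000
  f(c_1) = f(1.465000) = -0.153145
  f(a) × f(c) ≥ 0, new interval: [1.465000, 1.920000]
Iteration 2:
  c_2 = (1.465000 + 1.920000)/2 = 1.692500
  f(c_2) = f(1.692500) = 0.218707
  f(a) × f(c) < 0, new interval: [1.465000, 1.692500]
Iteration 3:
  c_3 = (1.465000 + 1.692500)/2 = 1.578750
  f(c_3) = f(1.578750) = 0.035383
  f(a) × f(c) < 0, new interval: [1.465000, 1.578750]
Iteration 4:
  c_4 = (1.465000 + 1.578750)/2 = 1.521875
  f(c_4) = f(1.521875) = -0.058182
  f(a) × f(c) ≥ 0, new interval: [1.521875, 1.578750]
Iteration 5:
  c_5 = (1.521875 + 1.578750)/2 = 1.550312
  f(c_5) = f(1.550312) = -0.011231
  f(a) × f(c) ≥ 0, new interval: [1.550312, 1.578750]
Iteration 6:
  c_6 = (1.550312 + 1.578750)/2 = 1.564531
  f(c_6) = f(1.564531) = 0.012118
  f(a) × f(c) < 0, new interval: [1.550312, 1.564531]
Iteration 7:
  c_7 = (1.550312 + 1.564531)/2 = 1.557422
  f(c_7) = f(1.557422) = 0.000454
  f(a) × f(c) < 0, new interval: [1.550312, 1.557422]

After 7 iteration(s), the approximation is c_7 = 1.557422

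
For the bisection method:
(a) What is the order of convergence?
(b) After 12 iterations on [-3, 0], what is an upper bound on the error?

(a) Bisection has linear (order 1) convergence; the error is halved each step.

(b) Error bound = (b-a)/2^n = (0 - (-3))/2^{12}
    = 3/2^{12}

(a) 1 (linear); (b) error ≤ 7.32e-04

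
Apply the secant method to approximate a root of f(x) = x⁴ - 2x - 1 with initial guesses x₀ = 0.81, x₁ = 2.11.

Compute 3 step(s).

f(x) = x⁴ - 2x - 1
x₀ = 0.81, x₁ = 2.11

Secant formula: x_{n+1} = x_n - f(x_n)(x_n - x_{n-1})/(f(x_n) - f(x_{n-1}))

Iteration 1:
  f(0.810000) = -2.189533
  f(2.110000) = 14.601194
  x_2 = 2.110000 - 14.601194×(2.110000 - 0.810000)/(14.601194 - (-2.189533))
       = 0.979522
Iteration 2:
  f(2.110000) = 14.601194
  f(0.979522) = -2.038475
  x_3 = 0.979522 - (-2.038475)×(0.979522 - 2.110000)/(-2.038475 - 14.601194)
       = 1.118013
Iteration 3:
  f(0.979522) = -2.038475
  f(1.118013) = -1.673643
  x_4 = 1.118013 - (-1.673643)×(1.118013 - 0.979522)/(-1.673643 - (-2.038475))
       = 1.753334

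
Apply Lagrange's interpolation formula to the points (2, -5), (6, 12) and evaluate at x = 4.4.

Lagrange interpolation formula:
P(x) = Σ yᵢ × Lᵢ(x)
where Lᵢ(x) = Π_{j≠i} (x - xⱼ)/(xᵢ - xⱼ)

L_0(4.4) = (4.4 - 6)/(2 - 6) = 0.400000
L_1(4.4) = (4.4 - 2)/(6 - 2) = 0.600000

P(4.4) = (-5)×L_0(4.4) + 12×L_1(4.4)
P(4.4) = 5.200000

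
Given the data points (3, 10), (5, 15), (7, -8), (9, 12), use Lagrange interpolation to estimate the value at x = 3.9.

Lagrange interpolation formula:
P(x) = Σ yᵢ × Lᵢ(x)
where Lᵢ(x) = Π_{j≠i} (x - xⱼ)/(xᵢ - xⱼ)

L_0(3.9) = (3.9 - 5)/(3 - 5) × (3.9 - 7)/(3 - 7) × (3.9 - 9)/(3 - 9) = 0.362313
L_1(3.9) = (3.9 - 3)/(5 - 3) × (3.9 - 7)/(5 - 7) × (3.9 - 9)/(5 - 9) = 0.889312
L_2(3.9) = (3.9 - 3)/(7 - 3) × (3.9 - 5)/(7 - 5) × (3.9 - 9)/(7 - 9) = -0.315562
L_3(3.9) = (3.9 - 3)/(9 - 3) × (3.9 - 5)/(9 - 5) × (3.9 - 7)/(9 - 7) = 0.063938

P(3.9) = 10×L_0(3.9) + 15×L_1(3.9) + (-8)×L_2(3.9) + 12×L_3(3.9)
P(3.9) = 20.254562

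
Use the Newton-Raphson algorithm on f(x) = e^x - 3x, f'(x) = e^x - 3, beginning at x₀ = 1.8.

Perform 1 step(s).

f(x) = e^x - 3x
f'(x) = e^x - 3
x₀ = 1.8

Newton-Raphson formula: x_{n+1} = x_n - f(x_n)/f'(x_n)

Iteration 1:
  f(1.800000) = 0.649647
  f'(1.800000) = 3.049647
  x_1 = 1.800000 - 0.649647/3.049647 = 1.586976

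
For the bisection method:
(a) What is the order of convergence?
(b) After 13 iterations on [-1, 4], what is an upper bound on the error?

(a) Bisection has linear (order 1) convergence; the error is halved each step.

(b) Error bound = (b-a)/2^n = (4 - (-1))/2^{13}
    = 5/2^{13}

(a) 1 (linear); (b) error ≤ 6.10e-04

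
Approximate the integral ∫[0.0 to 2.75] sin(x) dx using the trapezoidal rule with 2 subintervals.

f(x) = sin(x)
a = 0.0, b = 2.75, n = 2
h = (b - a)/n = 1.375000

Trapezoidal rule: (h/2)[f(x₀) + 2f(x₁) + 2f(x₂) + ... + f(xₙ)]

x_0 = 0.0000, f(x_0) = 0.000000, coefficient = 1
x_1 = 1.3750, f(x_1) = 0.980893, coefficient = 2
x_2 = 2.7500, f(x_2) = 0.381661, coefficient = 1

I ≈ (1.375000/2) × 2.343447 = 1.611120
Exact value: 1.924302
Error: 0.313182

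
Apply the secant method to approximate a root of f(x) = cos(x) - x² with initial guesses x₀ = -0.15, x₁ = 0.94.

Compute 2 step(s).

f(x) = cos(x) - x²
x₀ = -0.15, x₁ = 0.94

Secant formula: x_{n+1} = x_n - f(x_n)(x_n - x_{n-1})/(f(x_n) - f(x_{n-1}))

Iteration 1:
  f(-0.150000) = 0.966271
  f(0.940000) = -0.293812
  x_2 = 0.940000 - (-0.293812)×(0.940000 - (-0.150000))/(-0.293812 - 0.966271)
       = 0.685846
Iteration 2:
  f(0.940000) = -0.293812
  f(0.685846) = 0.303499
  x_3 = 0.685846 - 0.303499×(0.685846 - 0.940000)/(0.303499 - (-0.293812))
       = 0.814984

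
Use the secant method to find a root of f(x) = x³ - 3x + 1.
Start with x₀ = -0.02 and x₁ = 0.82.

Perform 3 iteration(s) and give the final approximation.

f(x) = x³ - 3x + 1
x₀ = -0.02, x₁ = 0.82

Secant formula: x_{n+1} = x_n - f(x_n)(x_n - x_{n-1})/(f(x_n) - f(x_{n-1}))

Iteration 1:
  f(-0.020000) = 1.059992
  f(0.820000) = -0.908632
  x_2 = 0.820000 - (-0.908632)×(0.820000 - (-0.020000))/(-0.908632 - 1.059992)
       = 0.432292
Iteration 2:
  f(0.820000) = -0.908632
  f(0.432292) = -0.216091
  x_3 = 0.432292 - (-0.216091)×(0.432292 - 0.820000)/(-0.216091 - (-0.908632))
       = 0.311317
Iteration 3:
  f(0.432292) = -0.216091
  f(0.311317) = 0.096221
  x_4 = 0.311317 - 0.096221×(0.311317 - 0.432292)/(0.096221 - (-0.216091))
       = 0.348589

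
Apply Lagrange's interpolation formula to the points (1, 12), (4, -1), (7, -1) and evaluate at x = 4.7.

Lagrange interpolation formula:
P(x) = Σ yᵢ × Lᵢ(x)
where Lᵢ(x) = Π_{j≠i} (x - xⱼ)/(xᵢ - xⱼ)

L_0(4.7) = (4.7 - 4)/(1 - 4) × (4.7 - 7)/(1 - 7) = -0.089444
L_1(4.7) = (4.7 - 1)/(4 - 1) × (4.7 - 7)/(4 - 7) = 0.945556
L_2(4.7) = (4.7 - 1)/(7 - 1) × (4.7 - 4)/(7 - 4) = 0.143889

P(4.7) = 12×L_0(4.7) + (-1)×L_1(4.7) + (-1)×L_2(4.7)
P(4.7) = -2.162778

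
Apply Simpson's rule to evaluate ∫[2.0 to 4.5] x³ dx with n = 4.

f(x) = x³
a = 2.0, b = 4.5, n = 4
h = (b - a)/n = 0.625000

Simpson's rule: (h/3)[f(x₀) + 4f(x₁) + 2f(x₂) + ... + f(xₙ)]

x_0 = 2.0000, f(x_0) = 8.000000, coefficient = 1
x_1 = 2.6250, f(x_1) = 18.087891, coefficient = 4
x_2 = 3.2500, f(x_2) = 34.328125, coefficient = 2
x_3 = 3.8750, f(x_3) = 58.185547, coefficient = 4
x_4 = 4.5000, f(x_4) = 91.125000, coefficient = 1

I ≈ (0.625000/3) × 472.875000 = 98.515625
Exact value: 98.515625
Error: 0.000000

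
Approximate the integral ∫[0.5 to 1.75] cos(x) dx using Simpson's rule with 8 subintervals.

f(x) = cos(x)
a = 0.5, b = 1.75, n = 8
h = (b - a)/n = 0.156250

Simpson's rule: (h/3)[f(x₀) + 4f(x₁) + 2f(x₂) + ... + f(xₙ)]

x_0 = 0.5000, f(x_0) = 0.877583, coefficient = 1
x_1 = 0.6562, f(x_1) = 0.792286, coefficient = 4
x_2 = 0.8125, f(x_2) = 0.687686, coefficient = 2
x_3 = 0.9688, f(x_3) = 0.566330, coefficient = 4
x_4 = 1.1250, f(x_4) = 0.431177, coefficient = 2
x_5 = 1.2812, f(x_5) = 0.285517, coefficient = 4
x_6 = 1.4375, f(x_6) = 0.132902, coefficient = 2
x_7 = 1.5938, f(x_7) = -0.022952, coefficient = 4
x_8 = 1.7500, f(x_8) = -0.178246, coefficient = 1

I ≈ (0.156250/3) × 9.687592 = 0.504562
Exact value: 0.504560
Error: 0.000002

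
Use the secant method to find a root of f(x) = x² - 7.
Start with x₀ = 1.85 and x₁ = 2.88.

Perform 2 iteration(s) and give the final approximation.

f(x) = x² - 7
x₀ = 1.85, x₁ = 2.88

Secant formula: x_{n+1} = x_n - f(x_n)(x_n - x_{n-1})/(f(x_n) - f(x_{n-1}))

Iteration 1:
  f(1.850000) = -3.577500
  f(2.880000) = 1.294400
  x_2 = 2.880000 - 1.294400×(2.880000 - 1.850000)/(1.294400 - (-3.577500))
       = 2.606342
Iteration 2:
  f(2.880000) = 1.294400
  f(2.606342) = -0.206979
  x_3 = 2.606342 - (-0.206979)×(2.606342 - 2.880000)/(-0.206979 - 1.294400)
       = 2.644069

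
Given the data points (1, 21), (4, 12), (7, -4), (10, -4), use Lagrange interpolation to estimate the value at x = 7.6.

Lagrange interpolation formula:
P(x) = Σ yᵢ × Lᵢ(x)
where Lᵢ(x) = Π_{j≠i} (x - xⱼ)/(xᵢ - xⱼ)

L_0(7.6) = (7.6 - 4)/(1 - 4) × (7.6 - 7)/(1 - 7) × (7.6 - 10)/(1 - 10) = 0.032000
L_1(7.6) = (7.6 - 1)/(4 - 1) × (7.6 - 7)/(4 - 7) × (7.6 - 10)/(4 - 10) = -0.176000
L_2(7.6) = (7.6 - 1)/(7 - 1) × (7.6 - 4)/(7 - 4) × (7.6 - 10)/(7 - 10) = 1.056000
L_3(7.6) = (7.6 - 1)/(10 - 1) × (7.6 - 4)/(10 - 4) × (7.6 - 7)/(10 - 7) = 0.088000

P(7.6) = 21×L_0(7.6) + 12×L_1(7.6) + (-4)×L_2(7.6) + (-4)×L_3(7.6)
P(7.6) = -6.016000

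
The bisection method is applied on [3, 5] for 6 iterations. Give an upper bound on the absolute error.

Bisection error bound: |error| ≤ (b-a)/2^n
|error| ≤ (5 - 3)/2^6 = 2/2^6
|error| ≤ 0.0312500000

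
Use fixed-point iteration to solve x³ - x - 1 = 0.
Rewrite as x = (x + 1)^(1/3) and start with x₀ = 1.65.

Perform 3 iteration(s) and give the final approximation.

Equation: x³ - x - 1 = 0
Fixed-point form: x = (x + 1)^(1/3)
x₀ = 1.65

x_1 = g(1.650000) = 1.383828
x_2 = g(1.383828) = 1.335852
x_3 = g(1.335852) = 1.326829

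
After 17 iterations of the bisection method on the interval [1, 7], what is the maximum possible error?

Bisection error bound: |error| ≤ (b-a)/2^n
|error| ≤ (7 - 1)/2^17 = 6/2^17
|error| ≤ 0.0000457764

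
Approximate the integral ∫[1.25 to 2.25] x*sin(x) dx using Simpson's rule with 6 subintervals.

f(x) = x*sin(x)
a = 1.25, b = 2.25, n = 6
h = (b - a)/n = 0.166667

Simpson's rule: (h/3)[f(x₀) + 4f(x₁) + 2f(x₂) + ... + f(xₙ)]

x_0 = 1.2500, f(x_0) = 1.186231, coefficient = 1
x_1 = 1.4167, f(x_1) = 1.399873, coefficient = 4
x_2 = 1.5833, f(x_2) = 1.583209, coefficient = 2
x_3 = 1.7500, f(x_3) = 1.721975, coefficient = 4
x_4 = 1.9167, f(x_4) = 1.803163, coefficient = 2
x_5 = 2.0833, f(x_5) = 1.815632, coefficient = 4
x_6 = 2.2500, f(x_6) = 1.750665, coefficient = 1

I ≈ (0.166667/3) × 29.459559 = 1.636642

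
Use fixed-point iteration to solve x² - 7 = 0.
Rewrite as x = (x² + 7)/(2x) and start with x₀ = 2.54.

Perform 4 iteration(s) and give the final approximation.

Equation: x² - 7 = 0
Fixed-point form: x = (x² + 7)/(2x)
x₀ = 2.54

x_1 = g(2.540000) = 2.647953
x_2 = g(2.647953) = 2.645752
x_3 = g(2.645752) = 2.645751
x_4 = g(2.645751) = 2.645751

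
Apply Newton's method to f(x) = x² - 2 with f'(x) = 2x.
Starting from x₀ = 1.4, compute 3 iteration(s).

f(x) = x² - 2
f'(x) = 2x
x₀ = 1.4

Newton-Raphson formula: x_{n+1} = x_n - f(x_n)/f'(x_n)

Iteration 1:
  f(1.400000) = -0.040000
  f'(1.400000) = 2.800000
  x_1 = 1.400000 - (-0.040000)/2.800000 = 1.414286
Iteration 2:
  f(1.414286) = 0.000204
  f'(1.414286) = 2.828571
  x_2 = 1.414286 - 0.000204/2.828571 = 1.414214
Iteration 3:
  f(1.414214) = 0.000000
  f'(1.414214) = 2.828427
  x_3 = 1.414214 - 0.000000/2.828427 = 1.414214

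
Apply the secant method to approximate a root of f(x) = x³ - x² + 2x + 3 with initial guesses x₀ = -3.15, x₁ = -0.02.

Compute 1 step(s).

f(x) = x³ - x² + 2x + 3
x₀ = -3.15, x₁ = -0.02

Secant formula: x_{n+1} = x_n - f(x_n)(x_n - x_{n-1})/(f(x_n) - f(x_{n-1}))

Iteration 1:
  f(-3.150000) = -44.478375
  f(-0.020000) = 2.959592
  x_2 = -0.020000 - 2.959592×(-0.020000 - (-3.150000))/(2.959592 - (-44.478375))
       = -0.215277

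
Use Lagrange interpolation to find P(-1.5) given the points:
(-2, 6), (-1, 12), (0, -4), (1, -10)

Lagrange interpolation formula:
P(x) = Σ yᵢ × Lᵢ(x)
where Lᵢ(x) = Π_{j≠i} (x - xⱼ)/(xᵢ - xⱼ)

L_0(-1.5) = (-1.5 - (-1))/(-2 - (-1)) × (-1.5 - 0)/(-2 - 0) × (-1.5 - 1)/(-2 - 1) = 0.312500
L_1(-1.5) = (-1.5 - (-2))/(-1 - (-2)) × (-1.5 - 0)/(-1 - 0) × (-1.5 - 1)/(-1 - 1) = 0.937500
L_2(-1.5) = (-1.5 - (-2))/(0 - (-2)) × (-1.5 - (-1))/(0 - (-1)) × (-1.5 - 1)/(0 - 1) = -0.312500
L_3(-1.5) = (-1.5 - (-2))/(1 - (-2)) × (-1.5 - (-1))/(1 - (-1)) × (-1.5 - 0)/(1 - 0) = 0.062500

P(-1.5) = 6×L_0(-1.5) + 12×L_1(-1.5) + (-4)×L_2(-1.5) + (-10)×L_3(-1.5)
P(-1.5) = 13.750000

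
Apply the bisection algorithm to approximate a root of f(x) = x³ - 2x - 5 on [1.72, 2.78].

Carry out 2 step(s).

f(x) = x³ - 2x - 5
Initial interval: [1.72, 2.78]

Iteration 1:
  c_1 = (1.720000 + 2.780000)/2 = 2.250000
  f(c_1) = f(2.250000) = 1.890625
  f(a) × f(c) < 0, new interval: [1.720000, 2.250000]
Iteration 2:
  c_2 = (1.720000 + 2.250000)/2 = 1.985000
  f(c_2) = f(1.985000) = -1.148653
  f(a) × f(c) ≥ 0, new interval: [1.985000, 2.250000]

After 2 iteration(s), the approximation is c_2 = 1.985000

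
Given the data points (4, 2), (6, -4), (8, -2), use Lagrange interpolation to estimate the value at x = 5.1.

Lagrange interpolation formula:
P(x) = Σ yᵢ × Lᵢ(x)
where Lᵢ(x) = Π_{j≠i} (x - xⱼ)/(xᵢ - xⱼ)

L_0(5.1) = (5.1 - 6)/(4 - 6) × (5.1 - 8)/(4 - 8) = 0.326250
L_1(5.1) = (5.1 - 4)/(6 - 4) × (5.1 - 8)/(6 - 8) = 0.797500
L_2(5.1) = (5.1 - 4)/(8 - 4) × (5.1 - 6)/(8 - 6) = -0.123750

P(5.1) = 2×L_0(5.1) + (-4)×L_1(5.1) + (-2)×L_2(5.1)
P(5.1) = -2.290000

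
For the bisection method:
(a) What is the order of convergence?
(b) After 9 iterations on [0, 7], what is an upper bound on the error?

(a) Bisection has linear (order 1) convergence; the error is halved each step.

(b) Error bound = (b-a)/2^n = (7 - 0)/2^{9}
    = 7/2^{9}

(a) 1 (linear); (b) error ≤ 1.37e-02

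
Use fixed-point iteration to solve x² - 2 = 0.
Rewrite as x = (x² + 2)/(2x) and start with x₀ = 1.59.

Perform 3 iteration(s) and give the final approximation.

Equation: x² - 2 = 0
Fixed-point form: x = (x² + 2)/(2x)
x₀ = 1.59

x_1 = g(1.590000) = 1.423931
x_2 = g(1.423931) = 1.414247
x_3 = g(1.414247) = 1.414214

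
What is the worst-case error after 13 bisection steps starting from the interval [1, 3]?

Bisection error bound: |error| ≤ (b-a)/2^n
|error| ≤ (3 - 1)/2^13 = 2/2^13
|error| ≤ 0.0002441406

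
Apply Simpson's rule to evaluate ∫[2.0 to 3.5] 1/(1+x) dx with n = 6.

f(x) = 1/(1+x)
a = 2.0, b = 3.5, n = 6
h = (b - a)/n = 0.250000

Simpson's rule: (h/3)[f(x₀) + 4f(x₁) + 2f(x₂) + ... + f(xₙ)]

x_0 = 2.0000, f(x_0) = 0.333333, coefficient = 1
x_1 = 2.2500, f(x_1) = 0.307692, coefficient = 4
x_2 = 2.5000, f(x_2) = 0.285714, coefficient = 2
x_3 = 2.7500, f(x_3) = 0.266667, coefficient = 4
x_4 = 3.0000, f(x_4) = 0.250000, coefficient = 2
x_5 = 3.2500, f(x_5) = 0.235294, coefficient = 4
x_6 = 3.5000, f(x_6) = 0.222222, coefficient = 1

I ≈ (0.250000/3) × 4.865596 = 0.405466
Exact value: 0.405465
Error: 0.000001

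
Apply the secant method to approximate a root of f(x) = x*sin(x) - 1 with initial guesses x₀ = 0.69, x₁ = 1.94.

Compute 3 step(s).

f(x) = x*sin(x) - 1
x₀ = 0.69, x₁ = 1.94

Secant formula: x_{n+1} = x_n - f(x_n)(x_n - x_{n-1})/(f(x_n) - f(x_{n-1}))

Iteration 1:
  f(0.690000) = -0.560789
  f(1.940000) = 0.809273
  x_2 = 1.940000 - 0.809273×(1.940000 - 0.690000)/(0.809273 - (-0.560789))
       = 1.201646
Iteration 2:
  f(1.940000) = 0.809273
  f(1.201646) = 0.120696
  x_3 = 1.201646 - 0.120696×(1.201646 - 1.940000)/(0.120696 - 0.809273)
       = 1.072225
Iteration 3:
  f(1.201646) = 0.120696
  f(1.072225) = -0.058301
  x_4 = 1.072225 - (-0.058301)×(1.072225 - 1.201646)/(-0.058301 - 0.120696)
       = 1.114378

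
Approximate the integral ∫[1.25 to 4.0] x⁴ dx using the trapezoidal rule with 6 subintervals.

f(x) = x⁴
a = 1.25, b = 4.0, n = 6
h = (b - a)/n = 0.458333

Trapezoidal rule: (h/2)[f(x₀) + 2f(x₁) + 2f(x₂) + ... + f(xₙ)]

x_0 = 1.2500, f(x_0) = 2.441406, coefficient = 1
x_1 = 1.7083, f(x_1) = 8.517075, coefficient = 2
x_2 = 2.1667, f(x_2) = 22.037809, coefficient = 2
x_3 = 2.6250, f(x_3) = 47.480713, coefficient = 2
x_4 = 3.0833, f(x_4) = 90.381993, coefficient = 2
x_5 = 3.5417, f(x_5) = 157.336953, coefficient = 2
x_6 = 4.0000, f(x_6) = 256.000000, coefficient = 1

I ≈ (0.458333/2) × 909.950491 = 208.530321
Exact value: 204.189648
Error: 4.340672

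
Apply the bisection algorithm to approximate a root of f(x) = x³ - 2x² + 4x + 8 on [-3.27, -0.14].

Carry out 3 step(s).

f(x) = x³ - 2x² + 4x + 8
Initial interval: [-3.27, -0.14]

Iteration 1:
  c_1 = (-3.270000 + (-0.140000))/2 = -1.705000
  f(c_1) = f(-1.705000) = -9.590528
  f(a) × f(c) ≥ 0, new interval: [-1.705000, -0.140000]
Iteration 2:
  c_2 = (-1.705000 + (-0.140000))/2 = -0.922500
  f(c_2) = f(-0.922500) = 1.822934
  f(a) × f(c) < 0, new interval: [-1.705000, -0.922500]
Iteration 3:
  c_3 = (-1.705000 + (-0.922500))/2 = -1.313750
  f(c_3) = f(-1.313750) = -2.974331
  f(a) × f(c) ≥ 0, new interval: [-1.313750, -0.922500]

After 3 iteration(s), the approximation is c_3 = -1.313750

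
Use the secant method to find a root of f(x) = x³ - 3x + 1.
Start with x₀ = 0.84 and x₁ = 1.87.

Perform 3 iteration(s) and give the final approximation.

f(x) = x³ - 3x + 1
x₀ = 0.84, x₁ = 1.87

Secant formula: x_{n+1} = x_n - f(x_n)(x_n - x_{n-1})/(f(x_n) - f(x_{n-1}))

Iteration 1:
  f(0.840000) = -0.927296
  f(1.870000) = 1.929203
  x_2 = 1.870000 - 1.929203×(1.870000 - 0.840000)/(1.929203 - (-0.927296))
       = 1.174366
Iteration 2:
  f(1.870000) = 1.929203
  f(1.174366) = -0.903489
  x_3 = 1.174366 - (-0.903489)×(1.174366 - 1.870000)/(-0.903489 - 1.929203)
       = 1.396239
Iteration 3:
  f(1.174366) = -0.903489
  f(1.396239) = -0.466774
  x_4 = 1.396239 - (-0.466774)×(1.396239 - 1.174366)/(-0.466774 - (-0.903489))
       = 1.633383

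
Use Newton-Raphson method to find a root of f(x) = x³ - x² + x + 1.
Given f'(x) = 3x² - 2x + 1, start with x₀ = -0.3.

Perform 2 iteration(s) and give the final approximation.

f(x) = x³ - x² + x + 1
f'(x) = 3x² - 2x + 1
x₀ = -0.3

Newton-Raphson formula: x_{n+1} = x_n - f(x_n)/f'(x_n)

Iteration 1:
  f(-0.300000) = 0.583000
  f'(-0.300000) = 1.870000
  x_1 = -0.300000 - 0.583000/1.870000 = -0.611765
Iteration 2:
  f(-0.611765) = -0.214977
  f'(-0.611765) = 3.346298
  x_2 = -0.611765 - (-0.214977)/3.346298 = -0.547521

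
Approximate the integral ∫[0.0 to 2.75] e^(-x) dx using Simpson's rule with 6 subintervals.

f(x) = e^(-x)
a = 0.0, b = 2.75, n = 6
h = (b - a)/n = 0.458333

Simpson's rule: (h/3)[f(x₀) + 4f(x₁) + 2f(x₂) + ... + f(xₙ)]

x_0 = 0.0000, f(x_0) = 1.000000, coefficient = 1
x_1 = 0.4583, f(x_1) = 0.632337, coefficient = 4
x_2 = 0.9167, f(x_2) = 0.399850, coefficient = 2
x_3 = 1.3750, f(x_3) = 0.252840, coefficient = 4
x_4 = 1.8333, f(x_4) = 0.159880, coefficient = 2
x_5 = 2.2917, f(x_5) = 0.101098, coefficient = 4
x_6 = 2.7500, f(x_6) = 0.063928, coefficient = 1

I ≈ (0.458333/3) × 6.128483 = 0.936296
Exact value: 0.936072
Error: 0.000224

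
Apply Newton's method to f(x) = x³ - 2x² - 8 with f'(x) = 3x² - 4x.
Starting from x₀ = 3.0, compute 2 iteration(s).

f(x) = x³ - 2x² - 8
f'(x) = 3x² - 4x
x₀ = 3.0

Newton-Raphson formula: x_{n+1} = x_n - f(x_n)/f'(x_n)

Iteration 1:
  f(3.000000) = 1.000000
  f'(3.000000) = 15.000000
  x_1 = 3.000000 - 1.000000/15.000000 = 2.933333
Iteration 2:
  f(2.933333) = 0.030815
  f'(2.933333) = 14.080000
  x_2 = 2.933333 - 0.030815/14.080000 = 2.931145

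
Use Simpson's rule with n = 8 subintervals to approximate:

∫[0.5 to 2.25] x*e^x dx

f(x) = x*e^x
a = 0.5, b = 2.25, n = 8
h = (b - a)/n = 0.218750

Simpson's rule: (h/3)[f(x₀) + 4f(x₁) + 2f(x₂) + ... + f(xₙ)]

x_0 = 0.5000, f(x_0) = 0.824361, coefficient = 1
x_1 = 0.7188, f(x_1) = 1.474779, coefficient = 4
x_2 = 0.9375, f(x_2) = 2.393990, coefficient = 2
x_3 = 1.1562, f(x_3) = 3.674555, coefficient = 4
x_4 = 1.3750, f(x_4) = 5.438230, coefficient = 2
x_5 = 1.5938, f(x_5) = 7.844712, coefficient = 4
x_6 = 1.8125, f(x_6) = 11.102909, coefficient = 2
x_7 = 2.0312, f(x_7) = 15.485458, coefficient = 4
x_8 = 2.2500, f(x_8) = 21.347406, coefficient = 1

I ≈ (0.218750/3) × 173.960042 = 12.684586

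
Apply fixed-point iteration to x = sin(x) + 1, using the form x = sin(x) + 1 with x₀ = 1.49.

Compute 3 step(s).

Equation: x = sin(x) + 1
Fixed-point form: x = sin(x) + 1
x₀ = 1.49

x_1 = g(1.490000) = 1.996738
x_2 = g(1.996738) = 1.910650
x_3 = g(1.910650) = 1.942803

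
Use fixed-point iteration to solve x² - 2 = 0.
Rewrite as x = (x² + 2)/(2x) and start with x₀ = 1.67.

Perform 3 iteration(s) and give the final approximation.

Equation: x² - 2 = 0
Fixed-point form: x = (x² + 2)/(2x)
x₀ = 1.67

x_1 = g(1.670000) = 1.433802
x_2 = g(1.433802) = 1.414347
x_3 = g(1.414347) = 1.414214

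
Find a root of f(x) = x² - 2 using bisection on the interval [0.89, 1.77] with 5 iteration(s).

f(x) = x² - 2
Initial interval: [0.89, 1.77]

Iteration 1:
  c_1 = (0.890000 + 1.770000)/2 = 1.330000
  f(c_1) = f(1.330000) = -0.231100
  f(a) × f(c) ≥ 0, new interval: [1.330000, 1.770000]
Iteration 2:
  c_2 = (1.330000 + 1.770000)/2 = 1.550000
  f(c_2) = f(1.550000) = 0.402500
  f(a) × f(c) < 0, new interval: [1.330000, 1.550000]
Iteration 3:
  c_3 = (1.330000 + 1.550000)/2 = 1.440000
  f(c_3) = f(1.440000) = 0.073600
  f(a) × f(c) < 0, new interval: [1.330000, 1.440000]
Iteration 4:
  c_4 = (1.330000 + 1.440000)/2 = 1.385000
  f(c_4) = f(1.385000) = -0.081775
  f(a) × f(c) ≥ 0, new interval: [1.385000, 1.440000]
Iteration 5:
  c_5 = (1.385000 + 1.440000)/2 = 1.412500
  f(c_5) = f(1.412500) = -0.004844
  f(a) × f(c) ≥ 0, new interval: [1.412500, 1.440000]

After 5 iteration(s), the approximation is c_5 = 1.412500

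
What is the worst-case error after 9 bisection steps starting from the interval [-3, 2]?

Bisection error bound: |error| ≤ (b-a)/2^n
|error| ≤ (2 - (-3))/2^9 = 5/2^9
|error| ≤ 0.0097656250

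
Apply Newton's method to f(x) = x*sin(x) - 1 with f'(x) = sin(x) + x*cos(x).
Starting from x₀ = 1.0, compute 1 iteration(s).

f(x) = x*sin(x) - 1
f'(x) = sin(x) + x*cos(x)
x₀ = 1.0

Newton-Raphson formula: x_{n+1} = x_n - f(x_n)/f'(x_n)

Iteration 1:
  f(1.000000) = -0.158529
  f'(1.000000) = 1.381773
  x_1 = 1.000000 - (-0.158529)/1.381773 = 1.114729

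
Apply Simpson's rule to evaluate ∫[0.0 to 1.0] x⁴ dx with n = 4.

f(x) = x⁴
a = 0.0, b = 1.0, n = 4
h = (b - a)/n = 0.250000

Simpson's rule: (h/3)[f(x₀) + 4f(x₁) + 2f(x₂) + ... + f(xₙ)]

x_0 = 0.0000, f(x_0) = 0.000000, coefficient = 1
x_1 = 0.2500, f(x_1) = 0.003906, coefficient = 4
x_2 = 0.5000, f(x_2) = 0.062500, coefficient = 2
x_3 = 0.7500, f(x_3) = 0.316406, coefficient = 4
x_4 = 1.0000, f(x_4) = 1.000000, coefficient = 1

I ≈ (0.250000/3) × 2.406250 = 0.200521
Exact value: 0.200000
Error: 0.000521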